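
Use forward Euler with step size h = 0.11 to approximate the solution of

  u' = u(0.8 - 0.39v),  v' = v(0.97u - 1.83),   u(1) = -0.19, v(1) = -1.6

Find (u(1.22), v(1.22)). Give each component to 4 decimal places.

-0.2508, -0.9656

Euler on (u,v): u_{n+1} = u_n + h·u', v_{n+1} = v_n + h·v'.
1.000000: (-0.190000, -1.600000); f=(-0.270560, 3.222880) → (-0.219762, -1.245483)
1.110000: (-0.219762, -1.245483); f=(-0.282556, 2.544732) → (-0.250843, -0.965563)
(u(1.22), v(1.22)) ≈ (-0.2508, -0.9656)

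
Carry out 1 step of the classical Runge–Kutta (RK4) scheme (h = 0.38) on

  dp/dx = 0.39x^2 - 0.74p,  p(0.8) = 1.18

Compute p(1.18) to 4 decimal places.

1.0212

RK4: k1 = f(x_n, p_n); k2 = f(x_n + h/2, p_n + (h/2)·k1); k3 = f(x_n + h/2, p_n + (h/2)·k2); k4 = f(x_n + h, p_n + h·k3); p_{n+1} = p_n + (h/6)·(k1 + 2k2 + 2k3 + k4).
x=0.800000, p=1.180000:
  k1 = f(0.800000, 1.180000) = -0.623600
  k2 = f(0.990000, 1.061516) = -0.403283
  k3 = f(0.990000, 1.103376) = -0.434259
  k4 = f(1.180000, 1.014981) = -0.208050
  p ← 1.180000 + (0.38/6)·(k1 + 2k2 + 2k3 + k4) = 1.021240
p(1.18) ≈ 1.0212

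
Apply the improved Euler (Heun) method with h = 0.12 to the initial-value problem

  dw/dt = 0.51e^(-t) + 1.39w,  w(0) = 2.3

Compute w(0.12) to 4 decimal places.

Heun: k1 = f(t_n, w_n); k2 = f(t_n + h, w_n + h·k1); w_{n+1} = w_n + (h/2)·(k1 + k2).
t=0.000000, w=2.300000:
  k1 = f(0.000000, 2.300000) = 3.707000
  k2 = f(0.120000, 2.744840) = 4.267657
  w ← 2.300000 + (0.12/2)·(3.707000 + 4.267657) = 2.778479
w(0.12) ≈ 2.7785

2.7785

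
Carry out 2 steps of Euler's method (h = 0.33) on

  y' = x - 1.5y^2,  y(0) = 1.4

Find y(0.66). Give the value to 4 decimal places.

0.4473

Euler: y_{n+1} = y_n + h·f(x_n, y_n).
x=0.000000, y=1.400000: f=-2.940000 → y ← 1.400000 + 0.33·(-2.940000) = 0.429800
x=0.330000, y=0.429800: f=0.052908 → y ← 0.429800 + 0.33·0.052908 = 0.447260
y(0.66) ≈ 0.4473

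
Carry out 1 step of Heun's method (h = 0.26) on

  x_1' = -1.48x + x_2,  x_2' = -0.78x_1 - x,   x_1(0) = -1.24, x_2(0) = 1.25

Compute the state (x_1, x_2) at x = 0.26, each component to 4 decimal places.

-0.9323, 1.4347

Heun on (x_1,x_2): k1 = f(x_n, state_n); k2 = f(x_n + h, state_n + h·k1); state_{n+1} = state_n + (h/2)·(k1 + k2).
0.000000: (-1.240000, 1.250000)
  k1 = (1.250000, 0.967200)
  predictor → (-0.915000, 1.501472)
  k2 = (1.116672, 0.453700)
  → (-0.932333, 1.434717)
(x_1(0.26), x_2(0.26)) ≈ (-0.9323, 1.4347)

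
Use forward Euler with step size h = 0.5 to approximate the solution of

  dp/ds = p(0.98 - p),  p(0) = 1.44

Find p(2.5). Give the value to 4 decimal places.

Euler: p_{n+1} = p_n + h·f(s_n, p_n).
s=0.000000, p=1.440000: f=-0.662400 → p ← 1.440000 + 0.5·(-0.662400) = 1.108800
s=0.500000, p=1.108800: f=-0.142813 → p ← 1.108800 + 0.5·(-0.142813) = 1.037393
s=1.000000, p=1.037393: f=-0.059539 → p ← 1.037393 + 0.5·(-0.059539) = 1.007624
s=1.500000, p=1.007624: f=-0.027834 → p ← 1.007624 + 0.5·(-0.027834) = 0.993706
s=2.000000, p=0.993706: f=-0.013620 → p ← 0.993706 + 0.5·(-0.013620) = 0.986896
p(2.5) ≈ 0.9869

0.9869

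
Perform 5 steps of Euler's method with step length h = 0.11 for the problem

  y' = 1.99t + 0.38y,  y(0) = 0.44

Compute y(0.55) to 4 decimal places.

0.7910

Euler: y_{n+1} = y_n + h·f(t_n, y_n).
t=0.000000, y=0.440000: f=0.167200 → y ← 0.440000 + 0.11·0.167200 = 0.458392
t=0.110000, y=0.458392: f=0.393089 → y ← 0.458392 + 0.11·0.393089 = 0.501632
t=0.220000, y=0.501632: f=0.628420 → y ← 0.501632 + 0.11·0.628420 = 0.570758
t=0.330000, y=0.570758: f=0.873588 → y ← 0.570758 + 0.11·0.873588 = 0.666853
t=0.440000, y=0.666853: f=1.129004 → y ← 0.666853 + 0.11·1.129004 = 0.791043
y(0.55) ≈ 0.7910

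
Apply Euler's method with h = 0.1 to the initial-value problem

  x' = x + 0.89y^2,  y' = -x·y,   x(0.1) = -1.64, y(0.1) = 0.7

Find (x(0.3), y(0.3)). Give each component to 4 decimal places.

-1.8773, 0.9582

Euler on (x,y): x_{n+1} = x_n + h·x', y_{n+1} = y_n + h·y'.
0.100000: (-1.640000, 0.700000); f=(-1.203900, 1.148000) → (-1.760390, 0.814800)
0.200000: (-1.760390, 0.814800); f=(-1.169520, 1.434366) → (-1.877342, 0.958237)
(x(0.3), y(0.3)) ≈ (-1.8773, 0.9582)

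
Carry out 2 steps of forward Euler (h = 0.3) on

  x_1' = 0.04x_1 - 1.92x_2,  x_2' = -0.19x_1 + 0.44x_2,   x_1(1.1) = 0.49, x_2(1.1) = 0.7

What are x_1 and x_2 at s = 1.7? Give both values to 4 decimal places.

-0.3465, 0.8601

Euler on (x_1,x_2): x_1_{n+1} = x_1_n + h·x_1', x_2_{n+1} = x_2_n + h·x_2'.
1.100000: (0.490000, 0.700000); f=(-1.324400, 0.214900) → (0.092680, 0.764470)
1.400000: (0.092680, 0.764470); f=(-1.464075, 0.318758) → (-0.346543, 0.860097)
(x_1(1.7), x_2(1.7)) ≈ (-0.3465, 0.8601)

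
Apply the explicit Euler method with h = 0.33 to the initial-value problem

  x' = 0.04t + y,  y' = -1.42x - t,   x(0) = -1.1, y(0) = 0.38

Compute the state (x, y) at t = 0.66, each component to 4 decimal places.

Euler on (x,y): x_{n+1} = x_n + h·x', y_{n+1} = y_n + h·y'.
0.000000: (-1.100000, 0.380000); f=(0.380000, 1.562000) → (-0.974600, 0.895460)
0.330000: (-0.974600, 0.895460); f=(0.908660, 1.053932) → (-0.674742, 1.243258)
(x(0.66), y(0.66)) ≈ (-0.6747, 1.2433)

-0.6747, 1.2433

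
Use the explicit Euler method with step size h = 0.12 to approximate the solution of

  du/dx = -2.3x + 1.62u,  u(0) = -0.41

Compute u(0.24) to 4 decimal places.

-0.6180

Euler: u_{n+1} = u_n + h·f(x_n, u_n).
x=0.000000, u=-0.410000: f=-0.664200 → u ← -0.410000 + 0.12·(-0.664200) = -0.489704
x=0.120000, u=-0.489704: f=-1.069320 → u ← -0.489704 + 0.12·(-1.069320) = -0.618022
u(0.24) ≈ -0.6180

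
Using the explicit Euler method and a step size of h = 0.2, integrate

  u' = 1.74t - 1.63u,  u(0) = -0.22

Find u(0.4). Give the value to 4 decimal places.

Euler: u_{n+1} = u_n + h·f(t_n, u_n).
t=0.000000, u=-0.220000: f=0.358600 → u ← -0.220000 + 0.2·0.358600 = -0.148280
t=0.200000, u=-0.148280: f=0.589696 → u ← -0.148280 + 0.2·0.589696 = -0.030341
u(0.4) ≈ -0.0303

-0.0303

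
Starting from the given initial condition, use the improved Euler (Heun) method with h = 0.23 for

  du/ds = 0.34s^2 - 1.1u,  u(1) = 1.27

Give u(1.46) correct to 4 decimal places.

0.9671

Heun: k1 = f(s_n, u_n); k2 = f(s_n + h, u_n + h·k1); u_{n+1} = u_n + (h/2)·(k1 + k2).
s=1.000000, u=1.270000:
  k1 = f(1.000000, 1.270000) = -1.057000
  k2 = f(1.230000, 1.026890) = -0.615193
  u ← 1.270000 + (0.23/2)·(-1.057000 + (-0.615193)) = 1.077698
s=1.230000, u=1.077698:
  k1 = f(1.230000, 1.077698) = -0.671082
  k2 = f(1.460000, 0.923349) = -0.290940
  u ← 1.077698 + (0.23/2)·(-0.671082 + (-0.290940)) = 0.967065
u(1.46) ≈ 0.9671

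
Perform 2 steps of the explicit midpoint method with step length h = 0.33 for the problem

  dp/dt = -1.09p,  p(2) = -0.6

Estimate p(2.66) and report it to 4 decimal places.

Midpoint: k1 = f(t_n, p_n); k2 = f(t_n + h/2, p_n + (h/2)·k1); p_{n+1} = p_n + h·k2.
t=2.000000, p=-0.600000:
  k1 = f(2.000000, -0.600000) = 0.654000
  k2 = f(2.165000, -0.492090) = 0.536378
  p ← -0.600000 + 0.33·0.536378 = -0.422995
t=2.330000, p=-0.422995:
  k1 = f(2.330000, -0.422995) = 0.461065
  k2 = f(2.495000, -0.346920) = 0.378142
  p ← -0.422995 + 0.33·0.378142 = -0.298208
p(2.66) ≈ -0.2982

-0.2982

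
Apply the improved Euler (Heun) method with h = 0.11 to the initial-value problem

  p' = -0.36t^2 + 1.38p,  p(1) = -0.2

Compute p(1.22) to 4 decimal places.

-0.3831

Heun: k1 = f(t_n, p_n); k2 = f(t_n + h, p_n + h·k1); p_{n+1} = p_n + (h/2)·(k1 + k2).
t=1.000000, p=-0.200000:
  k1 = f(1.000000, -0.200000) = -0.636000
  k2 = f(1.110000, -0.269960) = -0.816101
  p ← -0.200000 + (0.11/2)·(-0.636000 + (-0.816101)) = -0.279866
t=1.110000, p=-0.279866:
  k1 = f(1.110000, -0.279866) = -0.829770
  k2 = f(1.220000, -0.371140) = -1.047998
  p ← -0.279866 + (0.11/2)·(-0.829770 + (-1.047998)) = -0.383143
p(1.22) ≈ -0.3831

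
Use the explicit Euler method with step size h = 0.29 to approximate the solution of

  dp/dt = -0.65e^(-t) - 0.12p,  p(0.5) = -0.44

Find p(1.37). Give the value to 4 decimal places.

Euler: p_{n+1} = p_n + h·f(t_n, p_n).
t=0.500000, p=-0.440000: f=-0.341445 → p ← -0.440000 + 0.29·(-0.341445) = -0.539019
t=0.790000, p=-0.539019: f=-0.230317 → p ← -0.539019 + 0.29·(-0.230317) = -0.605811
t=1.080000, p=-0.605811: f=-0.148040 → p ← -0.605811 + 0.29·(-0.148040) = -0.648742
p(1.37) ≈ -0.6487

-0.6487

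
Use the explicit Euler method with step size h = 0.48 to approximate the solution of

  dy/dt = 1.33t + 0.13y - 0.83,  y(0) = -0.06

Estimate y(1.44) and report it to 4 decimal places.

-0.4049

Euler: y_{n+1} = y_n + h·f(t_n, y_n).
t=0.000000, y=-0.060000: f=-0.837800 → y ← -0.060000 + 0.48·(-0.837800) = -0.462144
t=0.480000, y=-0.462144: f=-0.251679 → y ← -0.462144 + 0.48·(-0.251679) = -0.582950
t=0.960000, y=-0.582950: f=0.371017 → y ← -0.582950 + 0.48·0.371017 = -0.404862
y(1.44) ≈ -0.4049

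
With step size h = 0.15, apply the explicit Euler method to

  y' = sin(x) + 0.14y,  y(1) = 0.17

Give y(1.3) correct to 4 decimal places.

Euler: y_{n+1} = y_n + h·f(x_n, y_n).
x=1.000000, y=0.170000: f=0.865271 → y ← 0.170000 + 0.15·0.865271 = 0.299791
x=1.150000, y=0.299791: f=0.954735 → y ← 0.299791 + 0.15·0.954735 = 0.443001
y(1.3) ≈ 0.4430

0.4430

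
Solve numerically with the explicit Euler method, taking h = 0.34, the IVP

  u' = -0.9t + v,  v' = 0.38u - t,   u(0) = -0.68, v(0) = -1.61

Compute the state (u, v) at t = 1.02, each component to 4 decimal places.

Euler on (u,v): u_{n+1} = u_n + h·u', v_{n+1} = v_n + h·v'.
0.000000: (-0.680000, -1.610000); f=(-1.610000, -0.258400) → (-1.227400, -1.697856)
0.340000: (-1.227400, -1.697856); f=(-2.003856, -0.806412) → (-1.908711, -1.972036)
0.680000: (-1.908711, -1.972036); f=(-2.584036, -1.405310) → (-2.787283, -2.449842)
(u(1.02), v(1.02)) ≈ (-2.7873, -2.4498)

-2.7873, -2.4498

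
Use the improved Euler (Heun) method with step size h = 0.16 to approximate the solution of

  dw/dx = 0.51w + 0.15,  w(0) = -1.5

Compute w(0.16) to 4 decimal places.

-1.6024

Heun: k1 = f(x_n, w_n); k2 = f(x_n + h, w_n + h·k1); w_{n+1} = w_n + (h/2)·(k1 + k2).
x=0.000000, w=-1.500000:
  k1 = f(0.000000, -1.500000) = -0.615000
  k2 = f(0.160000, -1.598400) = -0.665184
  w ← -1.500000 + (0.16/2)·(-0.615000 + (-0.665184)) = -1.602415
w(0.16) ≈ -1.6024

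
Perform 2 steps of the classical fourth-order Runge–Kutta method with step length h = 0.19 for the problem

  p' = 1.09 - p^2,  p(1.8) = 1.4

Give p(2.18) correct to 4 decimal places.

1.1913

RK4: k1 = f(x_n, p_n); k2 = f(x_n + h/2, p_n + (h/2)·k1); k3 = f(x_n + h/2, p_n + (h/2)·k2); k4 = f(x_n + h, p_n + h·k3); p_{n+1} = p_n + (h/6)·(k1 + 2k2 + 2k3 + k4).
x=1.800000, p=1.400000:
  k1 = f(1.800000, 1.400000) = -0.870000
  k2 = f(1.895000, 1.317350) = -0.645411
  k3 = f(1.895000, 1.338686) = -0.702080
  k4 = f(1.990000, 1.266605) = -0.514288
  p ← 1.400000 + (0.19/6)·(k1 + 2k2 + 2k3 + k4) = 1.270823
x=1.990000, p=1.270823:
  k1 = f(1.990000, 1.270823) = -0.524991
  k2 = f(2.085000, 1.220949) = -0.400716
  k3 = f(2.085000, 1.232755) = -0.429685
  k4 = f(2.180000, 1.189183) = -0.324156
  p ← 1.270823 + (0.19/6)·(k1 + 2k2 + 2k3 + k4) = 1.191341
p(2.18) ≈ 1.1913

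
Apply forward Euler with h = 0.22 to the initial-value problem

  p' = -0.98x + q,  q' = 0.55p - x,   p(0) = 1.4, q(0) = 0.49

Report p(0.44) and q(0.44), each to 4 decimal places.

1.6054, 0.7934

Euler on (p,q): p_{n+1} = p_n + h·p', q_{n+1} = q_n + h·q'.
0.000000: (1.400000, 0.490000); f=(0.490000, 0.770000) → (1.507800, 0.659400)
0.220000: (1.507800, 0.659400); f=(0.443800, 0.609290) → (1.605436, 0.793444)
(p(0.44), q(0.44)) ≈ (1.6054, 0.7934)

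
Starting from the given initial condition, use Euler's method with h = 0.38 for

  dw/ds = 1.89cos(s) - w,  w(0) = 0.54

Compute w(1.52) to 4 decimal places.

1.1300

Euler: w_{n+1} = w_n + h·f(s_n, w_n).
s=0.000000, w=0.540000: f=1.350000 → w ← 0.540000 + 0.38·1.350000 = 1.053000
s=0.380000, w=1.053000: f=0.702176 → w ← 1.053000 + 0.38·0.702176 = 1.319827
s=0.760000, w=1.319827: f=0.050113 → w ← 1.319827 + 0.38·0.050113 = 1.338870
s=1.140000, w=1.338870: f=-0.549616 → w ← 1.338870 + 0.38·(-0.549616) = 1.130016
w(1.52) ≈ 1.1300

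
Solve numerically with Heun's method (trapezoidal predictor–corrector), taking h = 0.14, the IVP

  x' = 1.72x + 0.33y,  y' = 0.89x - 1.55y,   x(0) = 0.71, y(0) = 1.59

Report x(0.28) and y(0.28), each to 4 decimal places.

1.3089, 1.2375

Heun on (x,y): k1 = f(t_n, state_n); k2 = f(t_n + h, state_n + h·k1); state_{n+1} = state_n + (h/2)·(k1 + k2).
0.000000: (0.710000, 1.590000)
  k1 = (1.745900, -1.832600)
  predictor → (0.954426, 1.333436)
  k2 = (2.081647, -1.217387)
  → (0.977928, 1.376501)
0.140000: (0.977928, 1.376501)
  k1 = (2.136282, -1.263220)
  predictor → (1.277008, 1.199650)
  k2 = (2.592338, -0.722921)
  → (1.308932, 1.237471)
(x(0.28), y(0.28)) ≈ (1.3089, 1.2375)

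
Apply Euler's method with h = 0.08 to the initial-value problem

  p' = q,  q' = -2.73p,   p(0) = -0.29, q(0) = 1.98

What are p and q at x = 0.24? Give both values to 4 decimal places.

0.1976, 2.0651

Euler on (p,q): p_{n+1} = p_n + h·p', q_{n+1} = q_n + h·q'.
0.000000: (-0.290000, 1.980000); f=(1.980000, 0.791700) → (-0.131600, 2.043336)
0.080000: (-0.131600, 2.043336); f=(2.043336, 0.359268) → (0.031867, 2.072077)
0.160000: (0.031867, 2.072077); f=(2.072077, -0.086997) → (0.197633, 2.065118)
(p(0.24), q(0.24)) ≈ (0.1976, 2.0651)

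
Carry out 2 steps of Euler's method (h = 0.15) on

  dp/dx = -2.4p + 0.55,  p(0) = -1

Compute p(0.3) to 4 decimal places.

Euler: p_{n+1} = p_n + h·f(x_n, p_n).
x=0.000000, p=-1.000000: f=2.950000 → p ← -1.000000 + 0.15·2.950000 = -0.557500
x=0.150000, p=-0.557500: f=1.888000 → p ← -0.557500 + 0.15·1.888000 = -0.274300
p(0.3) ≈ -0.2743

-0.2743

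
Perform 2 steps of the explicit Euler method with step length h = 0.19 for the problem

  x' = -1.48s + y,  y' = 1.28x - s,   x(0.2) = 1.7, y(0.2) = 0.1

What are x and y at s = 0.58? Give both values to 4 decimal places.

Euler on (x,y): x_{n+1} = x_n + h·x', y_{n+1} = y_n + h·y'.
0.200000: (1.700000, 0.100000); f=(-0.196000, 1.976000) → (1.662760, 0.475440)
0.390000: (1.662760, 0.475440); f=(-0.101760, 1.738333) → (1.643426, 0.805723)
(x(0.58), y(0.58)) ≈ (1.6434, 0.8057)

1.6434, 0.8057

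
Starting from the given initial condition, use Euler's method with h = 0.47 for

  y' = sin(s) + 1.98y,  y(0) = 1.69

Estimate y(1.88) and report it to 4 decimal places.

Euler: y_{n+1} = y_n + h·f(s_n, y_n).
s=0.000000, y=1.690000: f=3.346200 → y ← 1.690000 + 0.47·3.346200 = 3.262714
s=0.470000, y=3.262714: f=6.913060 → y ← 3.262714 + 0.47·6.913060 = 6.511852
s=0.940000, y=6.511852: f=13.701025 → y ← 6.511852 + 0.47·13.701025 = 12.951334
s=1.410000, y=12.951334: f=26.630742 → y ← 12.951334 + 0.47·26.630742 = 25.467783
y(1.88) ≈ 25.4678

25.4678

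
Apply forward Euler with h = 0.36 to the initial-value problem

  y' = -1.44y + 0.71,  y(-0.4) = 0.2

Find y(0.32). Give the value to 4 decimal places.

0.4251

Euler: y_{n+1} = y_n + h·f(t_n, y_n).
t=-0.400000, y=0.200000: f=0.422000 → y ← 0.200000 + 0.36·0.422000 = 0.351920
t=-0.040000, y=0.351920: f=0.203235 → y ← 0.351920 + 0.36·0.203235 = 0.425085
y(0.32) ≈ 0.4251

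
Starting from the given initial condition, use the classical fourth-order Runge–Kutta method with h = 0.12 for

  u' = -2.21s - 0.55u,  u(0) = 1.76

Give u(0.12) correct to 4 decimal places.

1.6320

RK4: k1 = f(s_n, u_n); k2 = f(s_n + h/2, u_n + (h/2)·k1); k3 = f(s_n + h/2, u_n + (h/2)·k2); k4 = f(s_n + h, u_n + h·k3); u_{n+1} = u_n + (h/6)·(k1 + 2k2 + 2k3 + k4).
s=0.000000, u=1.760000:
  k1 = f(0.000000, 1.760000) = -0.968000
  k2 = f(0.060000, 1.701920) = -1.068656
  k3 = f(0.060000, 1.695881) = -1.065334
  k4 = f(0.120000, 1.632160) = -1.162888
  u ← 1.760000 + (0.12/6)·(k1 + 2k2 + 2k3 + k4) = 1.632023
u(0.12) ≈ 1.6320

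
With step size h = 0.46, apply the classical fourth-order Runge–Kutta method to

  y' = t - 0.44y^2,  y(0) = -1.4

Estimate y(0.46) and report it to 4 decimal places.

-1.8179

RK4: k1 = f(t_n, y_n); k2 = f(t_n + h/2, y_n + (h/2)·k1); k3 = f(t_n + h/2, y_n + (h/2)·k2); k4 = f(t_n + h, y_n + h·k3); y_{n+1} = y_n + (h/6)·(k1 + 2k2 + 2k3 + k4).
t=0.000000, y=-1.400000:
  k1 = f(0.000000, -1.400000) = -0.862400
  k2 = f(0.230000, -1.598352) = -0.894081
  k3 = f(0.230000, -1.605639) = -0.904353
  k4 = f(0.460000, -1.816002) = -0.991061
  y ← -1.400000 + (0.46/6)·(k1 + 2k2 + 2k3 + k4) = -1.817859
y(0.46) ≈ -1.8179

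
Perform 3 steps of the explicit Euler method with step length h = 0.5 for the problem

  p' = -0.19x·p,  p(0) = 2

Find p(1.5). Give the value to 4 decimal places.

Euler: p_{n+1} = p_n + h·f(x_n, p_n).
x=0.000000, p=2.000000: f=0.000000 → p ← 2.000000 + 0.5·0.000000 = 2.000000
x=0.500000, p=2.000000: f=-0.190000 → p ← 2.000000 + 0.5·(-0.190000) = 1.905000
x=1.000000, p=1.905000: f=-0.361950 → p ← 1.905000 + 0.5·(-0.361950) = 1.724025
p(1.5) ≈ 1.7240

1.7240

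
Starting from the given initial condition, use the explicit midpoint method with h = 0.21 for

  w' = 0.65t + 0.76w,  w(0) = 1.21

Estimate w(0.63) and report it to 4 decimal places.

Midpoint: k1 = f(t_n, w_n); k2 = f(t_n + h/2, w_n + (h/2)·k1); w_{n+1} = w_n + h·k2.
t=0.000000, w=1.210000:
  k1 = f(0.000000, 1.210000) = 0.919600
  k2 = f(0.105000, 1.306558) = 1.061234
  w ← 1.210000 + 0.21·1.061234 = 1.432859
t=0.210000, w=1.432859:
  k1 = f(0.210000, 1.432859) = 1.225473
  k2 = f(0.315000, 1.561534) = 1.391516
  w ← 1.432859 + 0.21·1.391516 = 1.725077
t=0.420000, w=1.725077:
  k1 = f(0.420000, 1.725077) = 1.584059
  k2 = f(0.525000, 1.891404) = 1.778717
  w ← 1.725077 + 0.21·1.778717 = 2.098608
w(0.63) ≈ 2.0986

2.0986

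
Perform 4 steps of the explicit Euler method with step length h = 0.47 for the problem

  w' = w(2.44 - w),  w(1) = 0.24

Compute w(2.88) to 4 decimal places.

Euler: w_{n+1} = w_n + h·f(s_n, w_n).
s=1.000000, w=0.240000: f=0.528000 → w ← 0.240000 + 0.47·0.528000 = 0.488160
s=1.470000, w=0.488160: f=0.952810 → w ← 0.488160 + 0.47·0.952810 = 0.935981
s=1.940000, w=0.935981: f=1.407733 → w ← 0.935981 + 0.47·1.407733 = 1.597615
s=2.410000, w=1.597615: f=1.345807 → w ← 1.597615 + 0.47·1.345807 = 2.230144
w(2.88) ≈ 2.2301

2.2301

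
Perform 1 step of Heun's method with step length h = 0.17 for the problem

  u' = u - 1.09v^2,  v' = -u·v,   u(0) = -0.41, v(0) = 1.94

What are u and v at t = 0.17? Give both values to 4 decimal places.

Heun on (u,v): k1 = f(t_n, state_n); k2 = f(t_n + h, state_n + h·k1); state_{n+1} = state_n + (h/2)·(k1 + k2).
0.000000: (-0.410000, 1.940000)
  k1 = (-4.512324, 0.795400)
  predictor → (-1.177095, 2.075218)
  k2 = (-5.871213, 2.442729)
  → (-1.292601, 2.215241)
(u(0.17), v(0.17)) ≈ (-1.2926, 2.2152)

-1.2926, 2.2152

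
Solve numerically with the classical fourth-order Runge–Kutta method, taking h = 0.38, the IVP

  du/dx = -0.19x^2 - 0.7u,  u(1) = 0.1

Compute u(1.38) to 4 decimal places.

-0.0152

RK4: k1 = f(x_n, u_n); k2 = f(x_n + h/2, u_n + (h/2)·k1); k3 = f(x_n + h/2, u_n + (h/2)·k2); k4 = f(x_n + h, u_n + h·k3); u_{n+1} = u_n + (h/6)·(k1 + 2k2 + 2k3 + k4).
x=1.000000, u=0.100000:
  k1 = f(1.000000, 0.100000) = -0.260000
  k2 = f(1.190000, 0.050600) = -0.304479
  k3 = f(1.190000, 0.042149) = -0.298563
  k4 = f(1.380000, -0.013454) = -0.352418
  u ← 0.100000 + (0.38/6)·(k1 + 2k2 + 2k3 + k4) = -0.015172
u(1.38) ≈ -0.0152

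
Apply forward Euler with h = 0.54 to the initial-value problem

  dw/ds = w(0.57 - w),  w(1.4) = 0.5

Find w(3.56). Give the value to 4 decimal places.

0.5515

Euler: w_{n+1} = w_n + h·f(s_n, w_n).
s=1.400000, w=0.500000: f=0.035000 → w ← 0.500000 + 0.54·0.035000 = 0.518900
s=1.940000, w=0.518900: f=0.026516 → w ← 0.518900 + 0.54·0.026516 = 0.533219
s=2.480000, w=0.533219: f=0.019613 → w ← 0.533219 + 0.54·0.019613 = 0.543809
s=3.020000, w=0.543809: f=0.014243 → w ← 0.543809 + 0.54·0.014243 = 0.551500
w(3.56) ≈ 0.5515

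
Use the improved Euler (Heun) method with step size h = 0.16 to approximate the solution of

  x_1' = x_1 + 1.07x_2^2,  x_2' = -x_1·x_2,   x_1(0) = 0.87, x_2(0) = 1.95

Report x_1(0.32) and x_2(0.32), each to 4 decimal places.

Heun on (x_1,x_2): k1 = f(t_n, state_n); k2 = f(t_n + h, state_n + h·k1); state_{n+1} = state_n + (h/2)·(k1 + k2).
0.000000: (0.870000, 1.950000)
  k1 = (4.938675, -1.696500)
  predictor → (1.660188, 1.678560)
  k2 = (4.674981, -2.786725)
  → (1.639092, 1.591342)
0.160000: (1.639092, 1.591342)
  k1 = (4.348728, -2.608357)
  predictor → (2.334889, 1.174005)
  k2 = (3.809657, -2.741171)
  → (2.291763, 1.163380)
(x_1(0.32), x_2(0.32)) ≈ (2.2918, 1.1634)

2.2918, 1.1634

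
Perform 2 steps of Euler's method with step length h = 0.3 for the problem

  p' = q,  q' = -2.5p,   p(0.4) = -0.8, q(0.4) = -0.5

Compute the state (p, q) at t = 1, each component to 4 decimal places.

Euler on (p,q): p_{n+1} = p_n + h·p', q_{n+1} = q_n + h·q'.
0.400000: (-0.800000, -0.500000); f=(-0.500000, 2.000000) → (-0.950000, 0.100000)
0.700000: (-0.950000, 0.100000); f=(0.100000, 2.375000) → (-0.920000, 0.812500)
(p(1), q(1)) ≈ (-0.9200, 0.8125)

-0.9200, 0.8125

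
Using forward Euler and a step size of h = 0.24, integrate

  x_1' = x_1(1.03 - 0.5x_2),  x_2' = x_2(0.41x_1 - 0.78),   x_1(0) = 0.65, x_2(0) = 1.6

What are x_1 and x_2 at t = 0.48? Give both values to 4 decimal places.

0.7400, 1.2349

Euler on (x_1,x_2): x_1_{n+1} = x_1_n + h·x_1', x_2_{n+1} = x_2_n + h·x_2'.
0.000000: (0.650000, 1.600000); f=(0.149500, -0.821600) → (0.685880, 1.402816)
0.240000: (0.685880, 1.402816); f=(0.225375, -0.699709) → (0.739970, 1.234886)
(x_1(0.48), x_2(0.48)) ≈ (0.7400, 1.2349)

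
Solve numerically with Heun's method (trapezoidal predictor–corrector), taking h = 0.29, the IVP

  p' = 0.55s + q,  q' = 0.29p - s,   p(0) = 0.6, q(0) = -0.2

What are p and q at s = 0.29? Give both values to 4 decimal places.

Heun on (p,q): k1 = f(s_n, state_n); k2 = f(s_n + h, state_n + h·k1); state_{n+1} = state_n + (h/2)·(k1 + k2).
0.000000: (0.600000, -0.200000)
  k1 = (-0.200000, 0.174000)
  predictor → (0.542000, -0.149540)
  k2 = (0.009960, -0.132820)
  → (0.572444, -0.194029)
(p(0.29), q(0.29)) ≈ (0.5724, -0.1940)

0.5724, -0.1940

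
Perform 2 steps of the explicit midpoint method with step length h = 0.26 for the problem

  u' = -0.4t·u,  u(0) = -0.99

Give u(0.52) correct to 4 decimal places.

-0.9375

Midpoint: k1 = f(t_n, u_n); k2 = f(t_n + h/2, u_n + (h/2)·k1); u_{n+1} = u_n + h·k2.
t=0.000000, u=-0.990000:
  k1 = f(0.000000, -0.990000) = 0.000000
  k2 = f(0.130000, -0.990000) = 0.051480
  u ← -0.990000 + 0.26·0.051480 = -0.976615
t=0.260000, u=-0.976615:
  k1 = f(0.260000, -0.976615) = 0.101568
  k2 = f(0.390000, -0.963411) = 0.150292
  u ← -0.976615 + 0.26·0.150292 = -0.937539
u(0.52) ≈ -0.9375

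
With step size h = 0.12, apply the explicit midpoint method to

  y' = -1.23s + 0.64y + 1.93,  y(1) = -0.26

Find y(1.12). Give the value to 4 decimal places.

Midpoint: k1 = f(s_n, y_n); k2 = f(s_n + h/2, y_n + (h/2)·k1); y_{n+1} = y_n + h·k2.
s=1.000000, y=-0.260000:
  k1 = f(1.000000, -0.260000) = 0.533600
  k2 = f(1.060000, -0.227984) = 0.480290
  y ← -0.260000 + 0.12·0.480290 = -0.202365
y(1.12) ≈ -0.2024

-0.2024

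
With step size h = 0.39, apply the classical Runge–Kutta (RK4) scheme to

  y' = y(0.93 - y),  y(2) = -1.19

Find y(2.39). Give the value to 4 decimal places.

RK4: k1 = f(x_n, y_n); k2 = f(x_n + h/2, y_n + (h/2)·k1); k3 = f(x_n + h/2, y_n + (h/2)·k2); k4 = f(x_n + h, y_n + h·k3); y_{n+1} = y_n + (h/6)·(k1 + 2k2 + 2k3 + k4).
x=2.000000, y=-1.190000:
  k1 = f(2.000000, -1.190000) = -2.522800
  k2 = f(2.195000, -1.681946) = -4.393152
  k3 = f(2.195000, -2.046665) = -6.092234
  k4 = f(2.390000, -3.565971) = -16.032506
  y ← -1.190000 + (0.39/6)·(k1 + 2k2 + 2k3 + k4) = -3.759195
y(2.39) ≈ -3.7592

-3.7592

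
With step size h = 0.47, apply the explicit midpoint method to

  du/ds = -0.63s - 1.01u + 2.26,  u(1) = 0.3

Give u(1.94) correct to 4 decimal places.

0.8590

Midpoint: k1 = f(s_n, u_n); k2 = f(s_n + h/2, u_n + (h/2)·k1); u_{n+1} = u_n + h·k2.
s=1.000000, u=0.300000:
  k1 = f(1.000000, 0.300000) = 1.327000
  k2 = f(1.235000, 0.611845) = 0.863987
  u ← 0.300000 + 0.47·0.863987 = 0.706074
s=1.470000, u=0.706074:
  k1 = f(1.470000, 0.706074) = 0.620766
  k2 = f(1.705000, 0.851954) = 0.325377
  u ← 0.706074 + 0.47·0.325377 = 0.859001
u(1.94) ≈ 0.8590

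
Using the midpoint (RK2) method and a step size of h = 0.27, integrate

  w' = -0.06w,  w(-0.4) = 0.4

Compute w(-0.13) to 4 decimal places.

0.3936

Midpoint: k1 = f(s_n, w_n); k2 = f(s_n + h/2, w_n + (h/2)·k1); w_{n+1} = w_n + h·k2.
s=-0.400000, w=0.400000:
  k1 = f(-0.400000, 0.400000) = -0.024000
  k2 = f(-0.265000, 0.396760) = -0.023806
  w ← 0.400000 + 0.27·(-0.023806) = 0.393572
w(-0.13) ≈ 0.3936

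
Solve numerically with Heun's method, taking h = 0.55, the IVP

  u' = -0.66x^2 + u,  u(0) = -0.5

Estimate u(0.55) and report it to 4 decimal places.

-0.9055

Heun: k1 = f(x_n, u_n); k2 = f(x_n + h, u_n + h·k1); u_{n+1} = u_n + (h/2)·(k1 + k2).
x=0.000000, u=-0.500000:
  k1 = f(0.000000, -0.500000) = -0.500000
  k2 = f(0.550000, -0.775000) = -0.974650
  u ← -0.500000 + (0.55/2)·(-0.500000 + (-0.974650)) = -0.905529
u(0.55) ≈ -0.9055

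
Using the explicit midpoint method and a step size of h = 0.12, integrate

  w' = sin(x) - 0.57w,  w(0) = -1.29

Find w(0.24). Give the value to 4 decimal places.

-1.0975

Midpoint: k1 = f(x_n, w_n); k2 = f(x_n + h/2, w_n + (h/2)·k1); w_{n+1} = w_n + h·k2.
x=0.000000, w=-1.290000:
  k1 = f(0.000000, -1.290000) = 0.735300
  k2 = f(0.060000, -1.245882) = 0.770117
  w ← -1.290000 + 0.12·0.770117 = -1.197586
x=0.120000, w=-1.197586:
  k1 = f(0.120000, -1.197586) = 0.802336
  k2 = f(0.180000, -1.149446) = 0.834214
  w ← -1.197586 + 0.12·0.834214 = -1.097480
w(0.24) ≈ -1.0975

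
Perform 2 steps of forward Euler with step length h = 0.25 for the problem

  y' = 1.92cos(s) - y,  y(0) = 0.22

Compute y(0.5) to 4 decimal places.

Euler: y_{n+1} = y_n + h·f(s_n, y_n).
s=0.000000, y=0.220000: f=1.700000 → y ← 0.220000 + 0.25·1.700000 = 0.645000
s=0.250000, y=0.645000: f=1.215312 → y ← 0.645000 + 0.25·1.215312 = 0.948828
y(0.5) ≈ 0.9488

0.9488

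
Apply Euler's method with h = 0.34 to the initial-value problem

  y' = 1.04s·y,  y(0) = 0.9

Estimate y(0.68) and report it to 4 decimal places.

1.0082

Euler: y_{n+1} = y_n + h·f(s_n, y_n).
s=0.000000, y=0.900000: f=0.000000 → y ← 0.900000 + 0.34·0.000000 = 0.900000
s=0.340000, y=0.900000: f=0.318240 → y ← 0.900000 + 0.34·0.318240 = 1.008202
y(0.68) ≈ 1.0082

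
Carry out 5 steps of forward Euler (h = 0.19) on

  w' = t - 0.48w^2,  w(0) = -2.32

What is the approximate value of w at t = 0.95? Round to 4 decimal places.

-9.7897

Euler: w_{n+1} = w_n + h·f(t_n, w_n).
t=0.000000, w=-2.320000: f=-2.583552 → w ← -2.320000 + 0.19·(-2.583552) = -2.810875
t=0.190000, w=-2.810875: f=-3.602488 → w ← -2.810875 + 0.19·(-3.602488) = -3.495348
t=0.380000, w=-3.495348: f=-5.484379 → w ← -3.495348 + 0.19·(-5.484379) = -4.537380
t=0.570000, w=-4.537380: f=-9.312151 → w ← -4.537380 + 0.19·(-9.312151) = -6.306688
t=0.760000, w=-6.306688: f=-18.331672 → w ← -6.306688 + 0.19·(-18.331672) = -9.789706
w(0.95) ≈ -9.7897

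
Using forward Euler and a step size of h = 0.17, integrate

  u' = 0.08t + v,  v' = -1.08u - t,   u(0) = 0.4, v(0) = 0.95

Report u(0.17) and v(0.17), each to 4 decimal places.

Euler on (u,v): u_{n+1} = u_n + h·u', v_{n+1} = v_n + h·v'.
0.000000: (0.400000, 0.950000); f=(0.950000, -0.432000) → (0.561500, 0.876560)
(u(0.17), v(0.17)) ≈ (0.5615, 0.8766)

0.5615, 0.8766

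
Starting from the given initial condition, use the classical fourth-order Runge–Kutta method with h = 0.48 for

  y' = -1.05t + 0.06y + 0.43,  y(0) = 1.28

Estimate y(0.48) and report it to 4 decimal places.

RK4: k1 = f(t_n, y_n); k2 = f(t_n + h/2, y_n + (h/2)·k1); k3 = f(t_n + h/2, y_n + (h/2)·k2); k4 = f(t_n + h, y_n + h·k3); y_{n+1} = y_n + (h/6)·(k1 + 2k2 + 2k3 + k4).
t=0.000000, y=1.280000:
  k1 = f(0.000000, 1.280000) = 0.506800
  k2 = f(0.240000, 1.401632) = 0.262098
  k3 = f(0.240000, 1.342904) = 0.258574
  k4 = f(0.480000, 1.404116) = 0.010247
  y ← 1.280000 + (0.48/6)·(k1 + 2k2 + 2k3 + k4) = 1.404671
y(0.48) ≈ 1.4047

1.4047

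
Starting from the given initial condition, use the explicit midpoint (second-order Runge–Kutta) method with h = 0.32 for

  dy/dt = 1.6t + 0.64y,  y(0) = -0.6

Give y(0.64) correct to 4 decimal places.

-0.5386

Midpoint: k1 = f(t_n, y_n); k2 = f(t_n + h/2, y_n + (h/2)·k1); y_{n+1} = y_n + h·k2.
t=0.000000, y=-0.600000:
  k1 = f(0.000000, -0.600000) = -0.384000
  k2 = f(0.160000, -0.661440) = -0.167322
  y ← -0.600000 + 0.32·(-0.167322) = -0.653543
t=0.320000, y=-0.653543:
  k1 = f(0.320000, -0.653543) = 0.093733
  k2 = f(0.480000, -0.638546) = 0.359331
  y ← -0.653543 + 0.32·0.359331 = -0.538557
y(0.64) ≈ -0.5386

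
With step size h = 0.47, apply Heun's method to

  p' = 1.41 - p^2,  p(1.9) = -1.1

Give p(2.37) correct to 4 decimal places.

-0.9595

Heun: k1 = f(s_n, p_n); k2 = f(s_n + h, p_n + h·k1); p_{n+1} = p_n + (h/2)·(k1 + k2).
s=1.900000, p=-1.100000:
  k1 = f(1.900000, -1.100000) = 0.200000
  k2 = f(2.370000, -1.006000) = 0.397964
  p ← -1.100000 + (0.47/2)·(0.200000 + 0.397964) = -0.959478
p(2.37) ≈ -0.9595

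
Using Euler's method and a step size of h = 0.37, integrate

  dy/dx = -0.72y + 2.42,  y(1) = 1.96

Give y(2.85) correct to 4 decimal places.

Euler: y_{n+1} = y_n + h·f(x_n, y_n).
x=1.000000, y=1.960000: f=1.008800 → y ← 1.960000 + 0.37·1.008800 = 2.333256
x=1.370000, y=2.333256: f=0.740056 → y ← 2.333256 + 0.37·0.740056 = 2.607077
x=1.740000, y=2.607077: f=0.542905 → y ← 2.607077 + 0.37·0.542905 = 2.807951
x=2.110000, y=2.807951: f=0.398275 → y ← 2.807951 + 0.37·0.398275 = 2.955313
x=2.480000, y=2.955313: f=0.292175 → y ← 2.955313 + 0.37·0.292175 = 3.063418
y(2.85) ≈ 3.0634

3.0634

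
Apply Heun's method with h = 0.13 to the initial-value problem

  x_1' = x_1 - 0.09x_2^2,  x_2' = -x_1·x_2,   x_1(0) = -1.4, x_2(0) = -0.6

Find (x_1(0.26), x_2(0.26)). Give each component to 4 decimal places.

-1.8286, -0.9070

Heun on (x_1,x_2): k1 = f(s_n, state_n); k2 = f(s_n + h, state_n + h·k1); state_{n+1} = state_n + (h/2)·(k1 + k2).
0.000000: (-1.400000, -0.600000)
  k1 = (-1.432400, -0.840000)
  predictor → (-1.586212, -0.709200)
  k2 = (-1.631479, -1.124942)
  → (-1.599152, -0.727721)
0.130000: (-1.599152, -0.727721)
  k1 = (-1.646814, -1.163737)
  predictor → (-1.813238, -0.879007)
  k2 = (-1.882777, -1.593849)
  → (-1.828576, -0.906964)
(x_1(0.26), x_2(0.26)) ≈ (-1.8286, -0.9070)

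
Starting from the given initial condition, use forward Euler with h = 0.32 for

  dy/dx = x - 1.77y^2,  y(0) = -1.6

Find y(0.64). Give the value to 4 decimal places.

-8.2165

Euler: y_{n+1} = y_n + h·f(x_n, y_n).
x=0.000000, y=-1.600000: f=-4.531200 → y ← -1.600000 + 0.32·(-4.531200) = -3.049984
x=0.320000, y=-3.049984: f=-16.145252 → y ← -3.049984 + 0.32·(-16.145252) = -8.216465
y(0.64) ≈ -8.2165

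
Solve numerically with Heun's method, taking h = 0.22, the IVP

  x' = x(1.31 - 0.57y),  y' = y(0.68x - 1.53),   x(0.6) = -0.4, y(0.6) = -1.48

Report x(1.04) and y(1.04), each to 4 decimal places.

Heun on (x,y): k1 = f(t_n, state_n); k2 = f(t_n + h, state_n + h·k1); state_{n+1} = state_n + (h/2)·(k1 + k2).
0.600000: (-0.400000, -1.480000)
  k1 = (-0.861440, 2.666960)
  predictor → (-0.589517, -0.893269)
  k2 = (-1.072427, 1.724787)
  → (-0.612725, -0.996908)
0.820000: (-0.612725, -0.996908)
  k1 = (-1.150844, 1.940634)
  predictor → (-0.865911, -0.569968)
  k2 = (-1.415662, 1.207660)
  → (-0.895041, -0.650595)
(x(1.04), y(1.04)) ≈ (-0.8950, -0.6506)

-0.8950, -0.6506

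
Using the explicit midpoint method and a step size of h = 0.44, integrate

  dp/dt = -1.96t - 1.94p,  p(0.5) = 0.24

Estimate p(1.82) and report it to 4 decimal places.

Midpoint: k1 = f(t_n, p_n); k2 = f(t_n + h/2, p_n + (h/2)·k1); p_{n+1} = p_n + h·k2.
t=0.500000, p=0.240000:
  k1 = f(0.500000, 0.240000) = -1.445600
  k2 = f(0.720000, -0.078032) = -1.259818
  p ← 0.240000 + 0.44·(-1.259818) = -0.314320
t=0.940000, p=-0.314320:
  k1 = f(0.940000, -0.314320) = -1.232619
  k2 = f(1.160000, -0.585496) = -1.137737
  p ← -0.314320 + 0.44·(-1.137737) = -0.814924
t=1.380000, p=-0.814924:
  k1 = f(1.380000, -0.814924) = -1.123847
  k2 = f(1.600000, -1.062171) = -1.075389
  p ← -0.814924 + 0.44·(-1.075389) = -1.288096
p(1.82) ≈ -1.2881

-1.2881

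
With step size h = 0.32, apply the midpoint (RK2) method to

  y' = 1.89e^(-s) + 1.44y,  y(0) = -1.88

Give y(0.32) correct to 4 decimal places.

Midpoint: k1 = f(s_n, y_n); k2 = f(s_n + h/2, y_n + (h/2)·k1); y_{n+1} = y_n + h·k2.
s=0.000000, y=-1.880000:
  k1 = f(0.000000, -1.880000) = -0.817200
  k2 = f(0.160000, -2.010752) = -1.284931
  y ← -1.880000 + 0.32·(-1.284931) = -2.291178
y(0.32) ≈ -2.2912

-2.2912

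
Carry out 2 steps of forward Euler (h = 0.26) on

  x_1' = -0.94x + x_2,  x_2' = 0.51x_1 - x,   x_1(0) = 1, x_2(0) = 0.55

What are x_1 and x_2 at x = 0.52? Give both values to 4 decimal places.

1.2569, 0.7666

Euler on (x_1,x_2): x_1_{n+1} = x_1_n + h·x_1', x_2_{n+1} = x_2_n + h·x_2'.
0.000000: (1.000000, 0.550000); f=(0.550000, 0.510000) → (1.143000, 0.682600)
0.260000: (1.143000, 0.682600); f=(0.438200, 0.322930) → (1.256932, 0.766562)
(x_1(0.52), x_2(0.52)) ≈ (1.2569, 0.7666)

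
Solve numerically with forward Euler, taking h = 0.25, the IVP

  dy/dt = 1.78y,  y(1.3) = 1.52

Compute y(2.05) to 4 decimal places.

4.5861

Euler: y_{n+1} = y_n + h·f(t_n, y_n).
t=1.300000, y=1.520000: f=2.705600 → y ← 1.520000 + 0.25·2.705600 = 2.196400
t=1.550000, y=2.196400: f=3.909592 → y ← 2.196400 + 0.25·3.909592 = 3.173798
t=1.800000, y=3.173798: f=5.649360 → y ← 3.173798 + 0.25·5.649360 = 4.586138
y(2.05) ≈ 4.5861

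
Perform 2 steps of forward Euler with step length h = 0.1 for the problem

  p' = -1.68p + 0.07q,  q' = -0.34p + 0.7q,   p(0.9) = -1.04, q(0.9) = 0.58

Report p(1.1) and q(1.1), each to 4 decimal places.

Euler on (p,q): p_{n+1} = p_n + h·p', q_{n+1} = q_n + h·q'.
0.900000: (-1.040000, 0.580000); f=(1.787800, 0.759600) → (-0.861220, 0.655960)
1.000000: (-0.861220, 0.655960); f=(1.492767, 0.751987) → (-0.711943, 0.731159)
(p(1.1), q(1.1)) ≈ (-0.7119, 0.7312)

-0.7119, 0.7312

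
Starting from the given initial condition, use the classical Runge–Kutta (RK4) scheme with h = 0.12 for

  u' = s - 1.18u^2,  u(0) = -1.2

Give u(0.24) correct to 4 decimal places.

-1.7778

RK4: k1 = f(s_n, u_n); k2 = f(s_n + h/2, u_n + (h/2)·k1); k3 = f(s_n + h/2, u_n + (h/2)·k2); k4 = f(s_n + h, u_n + h·k3); u_{n+1} = u_n + (h/6)·(k1 + 2k2 + 2k3 + k4).
s=0.000000, u=-1.200000:
  k1 = f(0.000000, -1.200000) = -1.699200
  k2 = f(0.060000, -1.301952) = -1.940193
  k3 = f(0.060000, -1.316412) = -1.984869
  k4 = f(0.120000, -1.438184) = -2.320681
  u ← -1.200000 + (0.12/6)·(k1 + 2k2 + 2k3 + k4) = -1.437400
s=0.120000, u=-1.437400:
  k1 = f(0.120000, -1.437400) = -2.318020
  k2 = f(0.180000, -1.576481) = -2.752646
  k3 = f(0.180000, -1.602559) = -2.850470
  k4 = f(0.240000, -1.779456) = -3.496429
  u ← -1.437400 + (0.12/6)·(k1 + 2k2 + 2k3 + k4) = -1.777814
u(0.24) ≈ -1.7778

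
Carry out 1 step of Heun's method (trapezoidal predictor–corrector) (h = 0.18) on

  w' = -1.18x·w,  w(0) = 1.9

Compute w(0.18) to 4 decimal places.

1.8637

Heun: k1 = f(x_n, w_n); k2 = f(x_n + h, w_n + h·k1); w_{n+1} = w_n + (h/2)·(k1 + k2).
x=0.000000, w=1.900000:
  k1 = f(0.000000, 1.900000) = 0.000000
  k2 = f(0.180000, 1.900000) = -0.403560
  w ← 1.900000 + (0.18/2)·(0.000000 + (-0.403560)) = 1.863680
w(0.18) ≈ 1.8637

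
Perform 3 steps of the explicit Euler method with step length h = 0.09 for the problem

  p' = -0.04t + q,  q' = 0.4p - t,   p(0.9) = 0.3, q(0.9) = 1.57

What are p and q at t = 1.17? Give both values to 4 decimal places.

0.6940, 1.3498

Euler on (p,q): p_{n+1} = p_n + h·p', q_{n+1} = q_n + h·q'.
0.900000: (0.300000, 1.570000); f=(1.534000, -0.780000) → (0.438060, 1.499800)
0.990000: (0.438060, 1.499800); f=(1.460200, -0.814776) → (0.569478, 1.426470)
1.080000: (0.569478, 1.426470); f=(1.383270, -0.852209) → (0.693972, 1.349771)
(p(1.17), q(1.17)) ≈ (0.6940, 1.3498)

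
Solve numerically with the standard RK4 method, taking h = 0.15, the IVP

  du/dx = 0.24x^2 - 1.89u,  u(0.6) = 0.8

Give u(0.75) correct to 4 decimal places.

RK4: k1 = f(x_n, u_n); k2 = f(x_n + h/2, u_n + (h/2)·k1); k3 = f(x_n + h/2, u_n + (h/2)·k2); k4 = f(x_n + h, u_n + h·k3); u_{n+1} = u_n + (h/6)·(k1 + 2k2 + 2k3 + k4).
x=0.600000, u=0.800000:
  k1 = f(0.600000, 0.800000) = -1.425600
  k2 = f(0.675000, 0.693080) = -1.200571
  k3 = f(0.675000, 0.709957) = -1.232469
  k4 = f(0.750000, 0.615130) = -1.027595
  u ← 0.800000 + (0.15/6)·(k1 + 2k2 + 2k3 + k4) = 0.617018
u(0.75) ≈ 0.6170

0.6170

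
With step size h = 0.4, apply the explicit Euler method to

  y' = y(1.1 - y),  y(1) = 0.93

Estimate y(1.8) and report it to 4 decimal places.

1.0357

Euler: y_{n+1} = y_n + h·f(t_n, y_n).
t=1.000000, y=0.930000: f=0.158100 → y ← 0.930000 + 0.4·0.158100 = 0.993240
t=1.400000, y=0.993240: f=0.106038 → y ← 0.993240 + 0.4·0.106038 = 1.035655
y(1.8) ≈ 1.0357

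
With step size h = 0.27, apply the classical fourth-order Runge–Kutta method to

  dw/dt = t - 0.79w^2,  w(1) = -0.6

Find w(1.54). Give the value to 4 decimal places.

RK4: k1 = f(t_n, w_n); k2 = f(t_n + h/2, w_n + (h/2)·k1); k3 = f(t_n + h/2, w_n + (h/2)·k2); k4 = f(t_n + h, w_n + h·k3); w_{n+1} = w_n + (h/6)·(k1 + 2k2 + 2k3 + k4).
t=1.000000, w=-0.600000:
  k1 = f(1.000000, -0.600000) = 0.715600
  k2 = f(1.135000, -0.503394) = 0.934810
  k3 = f(1.135000, -0.473801) = 0.957655
  k4 = f(1.270000, -0.341433) = 1.177905
  w ← -0.600000 + (0.27/6)·(k1 + 2k2 + 2k3 + k4) = -0.344470
t=1.270000, w=-0.344470:
  k1 = f(1.270000, -0.344470) = 1.176259
  k2 = f(1.405000, -0.185676) = 1.377764
  k3 = f(1.405000, -0.158472) = 1.385160
  k4 = f(1.540000, 0.029523) = 1.539311
  w ← -0.344470 + (0.27/6)·(k1 + 2k2 + 2k3 + k4) = 0.026393
w(1.54) ≈ 0.0264

0.0264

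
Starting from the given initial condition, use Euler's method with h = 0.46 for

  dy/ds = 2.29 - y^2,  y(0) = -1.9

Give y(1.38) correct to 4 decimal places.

-11.9779

Euler: y_{n+1} = y_n + h·f(s_n, y_n).
s=0.000000, y=-1.900000: f=-1.320000 → y ← -1.900000 + 0.46·(-1.320000) = -2.507200
s=0.460000, y=-2.507200: f=-3.996052 → y ← -2.507200 + 0.46·(-3.996052) = -4.345384
s=0.920000, y=-4.345384: f=-16.592361 → y ← -4.345384 + 0.46·(-16.592361) = -11.977870
y(1.38) ≈ -11.9779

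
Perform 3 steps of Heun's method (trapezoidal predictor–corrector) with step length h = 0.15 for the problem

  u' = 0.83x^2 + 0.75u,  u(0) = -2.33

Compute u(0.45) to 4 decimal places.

Heun: k1 = f(x_n, u_n); k2 = f(x_n + h, u_n + h·k1); u_{n+1} = u_n + (h/2)·(k1 + k2).
x=0.000000, u=-2.330000:
  k1 = f(0.000000, -2.330000) = -1.747500
  k2 = f(0.150000, -2.592125) = -1.925419
  u ← -2.330000 + (0.15/2)·(-1.747500 + (-1.925419)) = -2.605469
x=0.150000, u=-2.605469:
  k1 = f(0.150000, -2.605469) = -1.935427
  k2 = f(0.300000, -2.895783) = -2.097137
  u ← -2.605469 + (0.15/2)·(-1.935427 + (-2.097137)) = -2.907911
x=0.300000, u=-2.907911:
  k1 = f(0.300000, -2.907911) = -2.106233
  k2 = f(0.450000, -3.223846) = -2.249810
  u ← -2.907911 + (0.15/2)·(-2.106233 + (-2.249810)) = -3.234614
u(0.45) ≈ -3.2346

-3.2346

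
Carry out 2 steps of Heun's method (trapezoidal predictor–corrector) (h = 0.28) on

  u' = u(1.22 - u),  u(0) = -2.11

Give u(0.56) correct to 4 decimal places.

-64.4784

Heun: k1 = f(t_n, u_n); k2 = f(t_n + h, u_n + h·k1); u_{n+1} = u_n + (h/2)·(k1 + k2).
t=0.000000, u=-2.110000:
  k1 = f(0.000000, -2.110000) = -7.026300
  k2 = f(0.280000, -4.077364) = -21.599281
  u ← -2.110000 + (0.28/2)·(-7.026300 + (-21.599281)) = -6.117581
t=0.280000, u=-6.117581:
  k1 = f(0.280000, -6.117581) = -44.888251
  k2 = f(0.560000, -18.686292) = -371.974774
  u ← -6.117581 + (0.28/2)·(-44.888251 + (-371.974774)) = -64.478405
u(0.56) ≈ -64.4784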